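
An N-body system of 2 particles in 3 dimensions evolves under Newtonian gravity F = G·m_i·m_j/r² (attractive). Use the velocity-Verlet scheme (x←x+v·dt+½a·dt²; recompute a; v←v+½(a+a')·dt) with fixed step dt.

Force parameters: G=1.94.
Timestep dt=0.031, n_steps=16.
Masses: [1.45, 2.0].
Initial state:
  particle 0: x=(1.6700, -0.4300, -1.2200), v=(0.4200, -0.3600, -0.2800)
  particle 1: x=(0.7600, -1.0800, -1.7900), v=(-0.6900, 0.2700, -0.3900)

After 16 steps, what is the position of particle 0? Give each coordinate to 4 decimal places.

(1.6437, -0.7240, -1.4844)

step 0: x0=(1.6700, -0.4300, -1.2200) x1=(0.7600, -1.0800, -1.7900)
step 1: x0=(1.6822, -0.4418, -1.2292) x1=(0.7392, -1.0712, -1.8017)
step 2: x0=(1.6926, -0.4547, -1.2395) x1=(0.7197, -1.0615, -1.8126)
step 3: x0=(1.7013, -0.4687, -1.2508) x1=(0.7014, -1.0511, -1.8229)
step 4: x0=(1.7083, -0.4837, -1.2630) x1=(0.6844, -1.0400, -1.8323)
step 5: x0=(1.7136, -0.4996, -1.2763) x1=(0.6687, -1.0281, -1.8411)
step 6: x0=(1.7170, -0.5165, -1.2905) x1=(0.6542, -1.0156, -1.8492)
step 7: x0=(1.7187, -0.5342, -1.3056) x1=(0.6410, -1.0025, -1.8566)
step 8: x0=(1.7185, -0.5527, -1.3217) x1=(0.6292, -0.9888, -1.8633)
step 9: x0=(1.7165, -0.5719, -1.3387) x1=(0.6188, -0.9746, -1.8694)
step 10: x0=(1.7125, -0.5919, -1.3567) x1=(0.6097, -0.9598, -1.8748)
step 11: x0=(1.7065, -0.6125, -1.3755) x1=(0.6021, -0.9446, -1.8794)
step 12: x0=(1.6984, -0.6338, -1.3954) x1=(0.5960, -0.9289, -1.8834)
step 13: x0=(1.6882, -0.6556, -1.4162) x1=(0.5914, -0.9128, -1.8868)
step 14: x0=(1.6758, -0.6779, -1.4379) x1=(0.5885, -0.8964, -1.8894)
step 15: x0=(1.6610, -0.7007, -1.4607) x1=(0.5873, -0.8795, -1.8913)
step 16: x0=(1.6437, -0.7240, -1.4844) x1=(0.5879, -0.8624, -1.8925)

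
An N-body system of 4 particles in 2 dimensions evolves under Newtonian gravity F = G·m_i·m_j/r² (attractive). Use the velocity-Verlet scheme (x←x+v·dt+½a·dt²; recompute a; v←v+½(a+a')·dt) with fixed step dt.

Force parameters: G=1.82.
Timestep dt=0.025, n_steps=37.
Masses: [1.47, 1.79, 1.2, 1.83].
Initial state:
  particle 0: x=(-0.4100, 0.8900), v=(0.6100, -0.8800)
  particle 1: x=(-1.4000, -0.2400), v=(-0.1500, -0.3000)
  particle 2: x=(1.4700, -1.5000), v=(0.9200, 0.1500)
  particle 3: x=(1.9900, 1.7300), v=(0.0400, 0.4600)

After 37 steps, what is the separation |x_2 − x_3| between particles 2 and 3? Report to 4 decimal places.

3.0327

step 0: x0=(-0.4100, 0.8900) x1=(-1.4000, -0.2400) x2=(1.4700, -1.5000) x3=(1.9900, 1.7300)
step 1: x0=(-0.3948, 0.8677) x1=(-1.4034, -0.2472) x2=(1.4929, -1.4960) x3=(1.9908, 1.7414)
step 2: x0=(-0.3799, 0.8446) x1=(-1.4060, -0.2539) x2=(1.5155, -1.4917) x3=(1.9912, 1.7524)
step 3: x0=(-0.3652, 0.8210) x1=(-1.4079, -0.2600) x2=(1.5378, -1.4869) x3=(1.9913, 1.7632)
step 4: x0=(-0.3507, 0.7966) x1=(-1.4091, -0.2655) x2=(1.5598, -1.4817) x3=(1.9910, 1.7737)
step 5: x0=(-0.3364, 0.7717) x1=(-1.4095, -0.2705) x2=(1.5816, -1.4761) x3=(1.9903, 1.7840)
step 6: x0=(-0.3224, 0.7461) x1=(-1.4091, -0.2750) x2=(1.6031, -1.4700) x3=(1.9893, 1.7939)
step 7: x0=(-0.3087, 0.7199) x1=(-1.4079, -0.2789) x2=(1.6243, -1.4636) x3=(1.9879, 1.8035)
step 8: x0=(-0.2953, 0.6931) x1=(-1.4060, -0.2823) x2=(1.6452, -1.4568) x3=(1.9861, 1.8128)
step 9: x0=(-0.2821, 0.6657) x1=(-1.4032, -0.2852) x2=(1.6658, -1.4495) x3=(1.9840, 1.8218)
step 10: x0=(-0.2693, 0.6377) x1=(-1.3996, -0.2875) x2=(1.6861, -1.4419) x3=(1.9815, 1.8305)
step 11: x0=(-0.2568, 0.6092) x1=(-1.3952, -0.2893) x2=(1.7061, -1.4338) x3=(1.9787, 1.8389)
step 12: x0=(-0.2447, 0.5800) x1=(-1.3899, -0.2906) x2=(1.7258, -1.4253) x3=(1.9756, 1.8470)
step 13: x0=(-0.2330, 0.5504) x1=(-1.3838, -0.2914) x2=(1.7452, -1.4165) x3=(1.9721, 1.8547)
step 14: x0=(-0.2217, 0.5201) x1=(-1.3767, -0.2917) x2=(1.7643, -1.4072) x3=(1.9682, 1.8621)
step 15: x0=(-0.2108, 0.4893) x1=(-1.3688, -0.2914) x2=(1.7831, -1.3975) x3=(1.9641, 1.8692)
step 16: x0=(-0.2004, 0.4580) x1=(-1.3599, -0.2907) x2=(1.8016, -1.3874) x3=(1.9596, 1.8760)
step 17: x0=(-0.1904, 0.4261) x1=(-1.3501, -0.2894) x2=(1.8197, -1.3769) x3=(1.9548, 1.8824)
step 18: x0=(-0.1811, 0.3938) x1=(-1.3392, -0.2877) x2=(1.8375, -1.3660) x3=(1.9496, 1.8885)
step 19: x0=(-0.1723, 0.3609) x1=(-1.3274, -0.2854) x2=(1.8550, -1.3546) x3=(1.9442, 1.8942)
step 20: x0=(-0.1641, 0.3274) x1=(-1.3145, -0.2826) x2=(1.8721, -1.3429) x3=(1.9384, 1.8996)
step 21: x0=(-0.1566, 0.2935) x1=(-1.3004, -0.2794) x2=(1.8888, -1.3308) x3=(1.9323, 1.9046)
step 22: x0=(-0.1498, 0.2591) x1=(-1.2853, -0.2756) x2=(1.9052, -1.3182) x3=(1.9260, 1.9093)
step 23: x0=(-0.1438, 0.2242) x1=(-1.2689, -0.2713) x2=(1.9213, -1.3053) x3=(1.9193, 1.9137)
step 24: x0=(-0.1386, 0.1888) x1=(-1.2513, -0.2666) x2=(1.9369, -1.2919) x3=(1.9123, 1.9177)
step 25: x0=(-0.1343, 0.1529) x1=(-1.2324, -0.2613) x2=(1.9522, -1.2782) x3=(1.9051, 1.9213)
step 26: x0=(-0.1311, 0.1166) x1=(-1.2122, -0.2556) x2=(1.9670, -1.2640) x3=(1.8975, 1.9245)
step 27: x0=(-0.1289, 0.0798) x1=(-1.1904, -0.2495) x2=(1.9815, -1.2494) x3=(1.8897, 1.9274)
step 28: x0=(-0.1278, 0.0427) x1=(-1.1672, -0.2429) x2=(1.9956, -1.2344) x3=(1.8816, 1.9299)
step 29: x0=(-0.1281, 0.0051) x1=(-1.1423, -0.2358) x2=(2.0092, -1.2190) x3=(1.8732, 1.9321)
step 30: x0=(-0.1299, -0.0328) x1=(-1.1157, -0.2284) x2=(2.0225, -1.2033) x3=(1.8646, 1.9339)
step 31: x0=(-0.1332, -0.0711) x1=(-1.0873, -0.2205) x2=(2.0352, -1.1871) x3=(1.8557, 1.9353)
step 32: x0=(-0.1383, -0.1096) x1=(-1.0568, -0.2124) x2=(2.0476, -1.1705) x3=(1.8465, 1.9363)
step 33: x0=(-0.1453, -0.1483) x1=(-1.0241, -0.2040) x2=(2.0595, -1.1535) x3=(1.8370, 1.9369)
step 34: x0=(-0.1546, -0.1870) x1=(-0.9890, -0.1953) x2=(2.0709, -1.1361) x3=(1.8274, 1.9372)
step 35: x0=(-0.1665, -0.2257) x1=(-0.9512, -0.1866) x2=(2.0819, -1.1184) x3=(1.8174, 1.9370)
step 36: x0=(-0.1812, -0.2642) x1=(-0.9105, -0.1780) x2=(2.0923, -1.1002) x3=(1.8072, 1.9365)
step 37: x0=(-0.1994, -0.3021) x1=(-0.8664, -0.1696) x2=(2.1023, -1.0817) x3=(1.7968, 1.9356)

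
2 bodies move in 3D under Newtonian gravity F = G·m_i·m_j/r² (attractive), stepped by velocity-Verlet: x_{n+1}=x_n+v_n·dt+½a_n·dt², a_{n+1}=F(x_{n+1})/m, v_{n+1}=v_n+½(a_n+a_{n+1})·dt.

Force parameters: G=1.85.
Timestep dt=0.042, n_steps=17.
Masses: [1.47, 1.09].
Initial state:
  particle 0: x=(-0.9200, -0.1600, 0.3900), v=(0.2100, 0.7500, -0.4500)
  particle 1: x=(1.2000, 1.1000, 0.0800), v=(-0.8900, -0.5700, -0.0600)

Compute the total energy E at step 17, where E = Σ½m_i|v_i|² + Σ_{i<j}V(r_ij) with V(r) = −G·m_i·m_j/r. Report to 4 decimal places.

step 0: x0=(-0.9200, -0.1600, 0.3900) x1=(1.2000, 1.1000, 0.0800)
step 1: x0=(-0.9109, -0.1284, 0.3711) x1=(1.1623, 1.0759, 0.0775)
step 2: x0=(-0.9013, -0.0964, 0.3521) x1=(1.1239, 1.0513, 0.0752)
step 3: x0=(-0.8912, -0.0641, 0.3330) x1=(1.0847, 1.0263, 0.0729)
step 4: x0=(-0.8805, -0.0315, 0.3138) x1=(1.0447, 1.0009, 0.0707)
step 5: x0=(-0.8691, 0.0014, 0.2946) x1=(1.0039, 0.9750, 0.0687)
step 6: x0=(-0.8570, 0.0347, 0.2752) x1=(0.9621, 0.9487, 0.0667)
step 7: x0=(-0.8441, 0.0684, 0.2558) x1=(0.9193, 0.9218, 0.0649)
step 8: x0=(-0.8305, 0.1025, 0.2363) x1=(0.8754, 0.8944, 0.0632)
step 9: x0=(-0.8159, 0.1370, 0.2167) x1=(0.8302, 0.8664, 0.0616)
step 10: x0=(-0.8003, 0.1719, 0.1970) x1=(0.7838, 0.8378, 0.0602)
step 11: x0=(-0.7837, 0.2073, 0.1772) x1=(0.7358, 0.8086, 0.0589)
step 12: x0=(-0.7658, 0.2432, 0.1573) x1=(0.6862, 0.7787, 0.0577)
step 13: x0=(-0.7465, 0.2796, 0.1374) x1=(0.6347, 0.7482, 0.0566)
step 14: x0=(-0.7257, 0.3165, 0.1173) x1=(0.5811, 0.7169, 0.0556)
step 15: x0=(-0.7030, 0.3540, 0.0971) x1=(0.5251, 0.6849, 0.0548)
step 16: x0=(-0.6782, 0.3921, 0.0769) x1=(0.4662, 0.6521, 0.0541)
step 17: x0=(-0.6509, 0.4307, 0.0566) x1=(0.4039, 0.6185, 0.0534)
step 0 velocities: v0=(0.2100, 0.7500, -0.4500) v1=(-0.8900, -0.5700, -0.0600)
step 0: KE=1.2054, PE=-1.1926, E=0.0128
step 17 velocities: v0=(0.6864, 0.9263, -0.4829) v1=(-1.5324, -0.8078, -0.0156)
step 17: KE=2.7839, PE=-2.7668, E=0.0171

0.0171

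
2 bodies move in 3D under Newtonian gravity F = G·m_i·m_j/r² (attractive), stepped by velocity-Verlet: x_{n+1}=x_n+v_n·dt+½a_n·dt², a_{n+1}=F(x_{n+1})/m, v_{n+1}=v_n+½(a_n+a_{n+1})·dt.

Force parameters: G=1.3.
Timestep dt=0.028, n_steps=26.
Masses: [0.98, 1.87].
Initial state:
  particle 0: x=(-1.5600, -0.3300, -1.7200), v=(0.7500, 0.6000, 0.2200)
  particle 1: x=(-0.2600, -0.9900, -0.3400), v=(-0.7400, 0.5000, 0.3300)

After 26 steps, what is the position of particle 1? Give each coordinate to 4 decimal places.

(-0.8497, -0.5852, -0.1834)

step 0: x0=(-1.5600, -0.3300, -1.7200) x1=(-0.2600, -0.9900, -0.3400)
step 1: x0=(-1.5388, -0.3133, -1.7137) x1=(-0.2808, -0.9760, -0.3308)
step 2: x0=(-1.5174, -0.2967, -1.7070) x1=(-0.3018, -0.9618, -0.3219)
step 3: x0=(-1.4956, -0.2803, -1.7000) x1=(-0.3229, -0.9476, -0.3131)
step 4: x0=(-1.4735, -0.2641, -1.6926) x1=(-0.3442, -0.9333, -0.3045)
step 5: x0=(-1.4512, -0.2481, -1.6849) x1=(-0.3656, -0.9189, -0.2961)
step 6: x0=(-1.4285, -0.2322, -1.6767) x1=(-0.3872, -0.9044, -0.2879)
step 7: x0=(-1.4055, -0.2166, -1.6682) x1=(-0.4090, -0.8898, -0.2799)
step 8: x0=(-1.3822, -0.2012, -1.6592) x1=(-0.4309, -0.8751, -0.2721)
step 9: x0=(-1.3585, -0.1859, -1.6497) x1=(-0.4530, -0.8603, -0.2646)
step 10: x0=(-1.3346, -0.1709, -1.6398) x1=(-0.4753, -0.8453, -0.2573)
step 11: x0=(-1.3104, -0.1562, -1.6295) x1=(-0.4977, -0.8302, -0.2503)
step 12: x0=(-1.2859, -0.1417, -1.6186) x1=(-0.5202, -0.8151, -0.2435)
step 13: x0=(-1.2611, -0.1274, -1.6072) x1=(-0.5429, -0.7997, -0.2370)
step 14: x0=(-1.2360, -0.1134, -1.5953) x1=(-0.5658, -0.7843, -0.2308)
step 15: x0=(-1.2106, -0.0997, -1.5827) x1=(-0.5888, -0.7686, -0.2249)
step 16: x0=(-1.1850, -0.0863, -1.5696) x1=(-0.6120, -0.7529, -0.2193)
step 17: x0=(-1.1591, -0.0731, -1.5559) x1=(-0.6352, -0.7369, -0.2140)
step 18: x0=(-1.1330, -0.0603, -1.5416) x1=(-0.6587, -0.7208, -0.2091)
step 19: x0=(-1.1066, -0.0479, -1.5265) x1=(-0.6822, -0.7046, -0.2045)
step 20: x0=(-1.0800, -0.0357, -1.5108) x1=(-0.7059, -0.6881, -0.2003)
step 21: x0=(-1.0532, -0.0240, -1.4944) x1=(-0.7296, -0.6715, -0.1964)
step 22: x0=(-1.0262, -0.0126, -1.4772) x1=(-0.7535, -0.6546, -0.1930)
step 23: x0=(-0.9990, -0.0016, -1.4592) x1=(-0.7774, -0.6376, -0.1899)
step 24: x0=(-0.9717, 0.0090, -1.4404) x1=(-0.8015, -0.6204, -0.1873)
step 25: x0=(-0.9443, 0.0192, -1.4207) x1=(-0.8256, -0.6029, -0.1851)
step 26: x0=(-0.9167, 0.0289, -1.4002) x1=(-0.8497, -0.5852, -0.1834)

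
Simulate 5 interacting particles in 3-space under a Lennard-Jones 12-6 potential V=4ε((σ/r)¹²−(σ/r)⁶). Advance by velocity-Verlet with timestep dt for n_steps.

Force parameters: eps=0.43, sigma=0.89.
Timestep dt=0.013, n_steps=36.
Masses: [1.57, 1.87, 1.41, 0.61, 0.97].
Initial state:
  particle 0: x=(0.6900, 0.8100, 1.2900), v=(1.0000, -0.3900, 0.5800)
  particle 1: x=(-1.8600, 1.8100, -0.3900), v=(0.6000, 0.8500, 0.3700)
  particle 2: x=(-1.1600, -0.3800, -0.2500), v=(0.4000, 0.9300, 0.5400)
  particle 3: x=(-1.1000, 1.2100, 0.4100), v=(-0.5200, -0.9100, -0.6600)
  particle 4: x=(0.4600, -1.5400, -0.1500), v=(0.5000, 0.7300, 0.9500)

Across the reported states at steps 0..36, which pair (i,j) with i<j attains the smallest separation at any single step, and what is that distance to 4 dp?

step 0: x0=(0.6900, 0.8100, 1.2900) x1=(-1.8600, 1.8100, -0.3900) x2=(-1.1600, -0.3800, -0.2500) x3=(-1.1000, 1.2100, 0.4100) x4=(0.4600, -1.5400, -0.1500)
step 1: x0=(0.7030, 0.8049, 1.2975) x1=(-1.8522, 1.8210, -0.3852) x2=(-1.1548, -0.3679, -0.2430) x3=(-1.1068, 1.1982, 0.4013) x4=(0.4665, -1.5305, -0.1376)
step 2: x0=(0.7160, 0.7999, 1.3051) x1=(-1.8443, 1.8320, -0.3803) x2=(-1.1496, -0.3558, -0.2359) x3=(-1.1138, 1.1865, 0.3925) x4=(0.4730, -1.5210, -0.1253)
step 3: x0=(0.7290, 0.7948, 1.3126) x1=(-1.8364, 1.8430, -0.3754) x2=(-1.1444, -0.3437, -0.2289) x3=(-1.1208, 1.1749, 0.3836) x4=(0.4795, -1.5115, -0.1129)
step 4: x0=(0.7420, 0.7897, 1.3201) x1=(-1.8285, 1.8539, -0.3704) x2=(-1.1392, -0.3315, -0.2219) x3=(-1.1280, 1.1633, 0.3745) x4=(0.4860, -1.5020, -0.1006)
step 5: x0=(0.7550, 0.7847, 1.3277) x1=(-1.8205, 1.8648, -0.3654) x2=(-1.1339, -0.3194, -0.2148) x3=(-1.1354, 1.1518, 0.3652) x4=(0.4924, -1.4925, -0.0882)
step 6: x0=(0.7679, 0.7796, 1.3352) x1=(-1.8124, 1.8756, -0.3603) x2=(-1.1287, -0.3072, -0.2078) x3=(-1.1428, 1.1404, 0.3558) x4=(0.4989, -1.4830, -0.0759)
step 7: x0=(0.7809, 0.7745, 1.3427) x1=(-1.8043, 1.8864, -0.3552) x2=(-1.1235, -0.2950, -0.2007) x3=(-1.1504, 1.1291, 0.3462) x4=(0.5054, -1.4734, -0.0635)
step 8: x0=(0.7939, 0.7694, 1.3503) x1=(-1.7962, 1.8971, -0.3501) x2=(-1.1183, -0.2828, -0.1936) x3=(-1.1581, 1.1179, 0.3365) x4=(0.5118, -1.4639, -0.0512)
step 9: x0=(0.8069, 0.7644, 1.3578) x1=(-1.7880, 1.9078, -0.3449) x2=(-1.1130, -0.2705, -0.1865) x3=(-1.1659, 1.1068, 0.3266) x4=(0.5183, -1.4544, -0.0388)
step 10: x0=(0.8198, 0.7593, 1.3653) x1=(-1.7798, 1.9184, -0.3396) x2=(-1.1078, -0.2582, -0.1794) x3=(-1.1739, 1.0958, 0.3165) x4=(0.5247, -1.4449, -0.0265)
step 11: x0=(0.8328, 0.7542, 1.3728) x1=(-1.7716, 1.9289, -0.3343) x2=(-1.1026, -0.2459, -0.1723) x3=(-1.1819, 1.0848, 0.3063) x4=(0.5312, -1.4353, -0.0141)
step 12: x0=(0.8458, 0.7492, 1.3803) x1=(-1.7633, 1.9394, -0.3290) x2=(-1.0973, -0.2335, -0.1651) x3=(-1.1901, 1.0739, 0.2959) x4=(0.5376, -1.4258, -0.0018)
step 13: x0=(0.8587, 0.7441, 1.3879) x1=(-1.7549, 1.9499, -0.3236) x2=(-1.0921, -0.2211, -0.1580) x3=(-1.1984, 1.0631, 0.2853) x4=(0.5440, -1.4162, 0.0106)
step 14: x0=(0.8717, 0.7390, 1.3954) x1=(-1.7466, 1.9602, -0.3182) x2=(-1.0869, -0.2086, -0.1508) x3=(-1.2068, 1.0523, 0.2745) x4=(0.5505, -1.4067, 0.0229)
step 15: x0=(0.8847, 0.7339, 1.4029) x1=(-1.7382, 1.9706, -0.3127) x2=(-1.0816, -0.1960, -0.1436) x3=(-1.2153, 1.0416, 0.2636) x4=(0.5569, -1.3971, 0.0353)
step 16: x0=(0.8976, 0.7289, 1.4104) x1=(-1.7297, 1.9808, -0.3072) x2=(-1.0764, -0.1834, -0.1364) x3=(-1.2238, 1.0309, 0.2525) x4=(0.5633, -1.3875, 0.0476)
step 17: x0=(0.9106, 0.7238, 1.4179) x1=(-1.7212, 1.9910, -0.3017) x2=(-1.0712, -0.1707, -0.1291) x3=(-1.2325, 1.0202, 0.2412) x4=(0.5697, -1.3780, 0.0600)
step 18: x0=(0.9236, 0.7187, 1.4254) x1=(-1.7127, 2.0011, -0.2961) x2=(-1.0660, -0.1580, -0.1219) x3=(-1.2412, 1.0096, 0.2298) x4=(0.5761, -1.3684, 0.0723)
step 19: x0=(0.9365, 0.7136, 1.4329) x1=(-1.7042, 2.0112, -0.2905) x2=(-1.0608, -0.1451, -0.1146) x3=(-1.2500, 0.9989, 0.2182) x4=(0.5825, -1.3588, 0.0847)
step 20: x0=(0.9495, 0.7085, 1.4404) x1=(-1.6956, 2.0211, -0.2849) x2=(-1.0556, -0.1321, -0.1072) x3=(-1.2588, 0.9881, 0.2064) x4=(0.5889, -1.3492, 0.0970)
step 21: x0=(0.9624, 0.7035, 1.4480) x1=(-1.6870, 2.0310, -0.2792) x2=(-1.0504, -0.1190, -0.0999) x3=(-1.2677, 0.9773, 0.1944) x4=(0.5953, -1.3396, 0.1094)
step 22: x0=(0.9754, 0.6984, 1.4555) x1=(-1.6783, 2.0409, -0.2735) x2=(-1.0453, -0.1058, -0.0924) x3=(-1.2766, 0.9664, 0.1823) x4=(0.6017, -1.3300, 0.1217)
step 23: x0=(0.9883, 0.6933, 1.4630) x1=(-1.6697, 2.0507, -0.2677) x2=(-1.0402, -0.0924, -0.0850) x3=(-1.2855, 0.9554, 0.1700) x4=(0.6081, -1.3204, 0.1341)
step 24: x0=(1.0013, 0.6882, 1.4705) x1=(-1.6610, 2.0604, -0.2620) x2=(-1.0351, -0.0789, -0.0775) x3=(-1.2944, 0.9444, 0.1576) x4=(0.6145, -1.3108, 0.1464)
step 25: x0=(1.0142, 0.6831, 1.4780) x1=(-1.6523, 2.0700, -0.2562) x2=(-1.0300, -0.0653, -0.0700) x3=(-1.3033, 0.9332, 0.1450) x4=(0.6208, -1.3012, 0.1588)
step 26: x0=(1.0272, 0.6781, 1.4855) x1=(-1.6436, 2.0796, -0.2504) x2=(-1.0250, -0.0516, -0.0625) x3=(-1.3122, 0.9219, 0.1323) x4=(0.6272, -1.2916, 0.1711)
step 27: x0=(1.0401, 0.6730, 1.4930) x1=(-1.6348, 2.0891, -0.2446) x2=(-1.0200, -0.0378, -0.0550) x3=(-1.3210, 0.9107, 0.1195) x4=(0.6336, -1.2820, 0.1835)
step 28: x0=(1.0531, 0.6679, 1.5005) x1=(-1.6261, 2.0985, -0.2387) x2=(-1.0150, -0.0240, -0.0474) x3=(-1.3299, 0.8995, 0.1066) x4=(0.6399, -1.2723, 0.1959)
step 29: x0=(1.0660, 0.6628, 1.5080) x1=(-1.6173, 2.1079, -0.2329) x2=(-1.0099, -0.0102, -0.0399) x3=(-1.3389, 0.8887, 0.0936) x4=(0.6463, -1.2627, 0.2082)
step 30: x0=(1.0790, 0.6577, 1.5155) x1=(-1.6085, 2.1173, -0.2270) x2=(-1.0049, 0.0035, -0.0324) x3=(-1.3480, 0.8783, 0.0807) x4=(0.6527, -1.2531, 0.2206)
step 31: x0=(1.0919, 0.6526, 1.5230) x1=(-1.5997, 2.1265, -0.2211) x2=(-0.9996, 0.0168, -0.0249) x3=(-1.3575, 0.8689, 0.0679) x4=(0.6590, -1.2434, 0.2329)
step 32: x0=(1.1048, 0.6475, 1.5304) x1=(-1.5909, 2.1357, -0.2152) x2=(-0.9942, 0.0296, -0.0175) x3=(-1.3675, 0.8609, 0.0551) x4=(0.6654, -1.2338, 0.2453)
step 33: x0=(1.1178, 0.6424, 1.5379) x1=(-1.5821, 2.1449, -0.2093) x2=(-0.9884, 0.0417, -0.0101) x3=(-1.3783, 0.8547, 0.0425) x4=(0.6717, -1.2241, 0.2576)
step 34: x0=(1.1307, 0.6374, 1.5454) x1=(-1.5733, 2.1540, -0.2033) x2=(-0.9822, 0.0528, -0.0028) x3=(-1.3902, 0.8508, 0.0299) x4=(0.6780, -1.2145, 0.2700)
step 35: x0=(1.1437, 0.6323, 1.5529) x1=(-1.5644, 2.1631, -0.1974) x2=(-0.9755, 0.0629, 0.0045) x3=(-1.4033, 0.8495, 0.0175) x4=(0.6844, -1.2048, 0.2824)
step 36: x0=(1.1566, 0.6272, 1.5604) x1=(-1.5556, 2.1721, -0.1915) x2=(-0.9681, 0.0718, 0.0117) x3=(-1.4178, 0.8509, 0.0050) x4=(0.6907, -1.1951, 0.2947)

pair (2,3), distance 0.8956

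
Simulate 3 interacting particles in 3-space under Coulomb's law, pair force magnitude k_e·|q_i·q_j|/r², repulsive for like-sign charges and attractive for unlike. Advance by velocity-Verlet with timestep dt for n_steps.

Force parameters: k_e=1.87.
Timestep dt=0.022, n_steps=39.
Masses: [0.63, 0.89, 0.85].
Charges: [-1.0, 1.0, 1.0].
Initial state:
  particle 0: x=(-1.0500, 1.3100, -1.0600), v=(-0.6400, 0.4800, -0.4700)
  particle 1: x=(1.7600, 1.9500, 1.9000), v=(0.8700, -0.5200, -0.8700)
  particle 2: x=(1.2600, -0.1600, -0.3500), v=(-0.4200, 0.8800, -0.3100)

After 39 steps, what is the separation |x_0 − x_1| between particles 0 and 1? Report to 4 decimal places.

step 0: x0=(-1.0500, 1.3100, -1.0600) x1=(1.7600, 1.9500, 1.9000) x2=(1.2600, -0.1600, -0.3500)
step 1: x0=(-1.0640, 1.3205, -1.0703) x1=(1.7791, 1.9386, 1.8809) x2=(1.2507, -0.1406, -0.3569)
step 2: x0=(-1.0778, 1.3310, -1.0805) x1=(1.7982, 1.9272, 1.8618) x2=(1.2413, -0.1213, -0.3639)
step 3: x0=(-1.0913, 1.3413, -1.0905) x1=(1.8173, 1.9160, 1.8427) x2=(1.2317, -0.1019, -0.3710)
step 4: x0=(-1.1047, 1.3516, -1.1005) x1=(1.8364, 1.9047, 1.8237) x2=(1.2220, -0.0826, -0.3782)
step 5: x0=(-1.1178, 1.3618, -1.1104) x1=(1.8554, 1.8936, 1.8047) x2=(1.2122, -0.0633, -0.3855)
step 6: x0=(-1.1308, 1.3719, -1.1202) x1=(1.8745, 1.8825, 1.7858) x2=(1.2022, -0.0440, -0.3930)
step 7: x0=(-1.1435, 1.3820, -1.1298) x1=(1.8935, 1.8715, 1.7669) x2=(1.1921, -0.0246, -0.4006)
step 8: x0=(-1.1561, 1.3919, -1.1394) x1=(1.9125, 1.8605, 1.7481) x2=(1.1819, -0.0053, -0.4083)
step 9: x0=(-1.1684, 1.4018, -1.1489) x1=(1.9315, 1.8496, 1.7293) x2=(1.1715, 0.0139, -0.4161)
step 10: x0=(-1.1805, 1.4116, -1.1582) x1=(1.9504, 1.8388, 1.7105) x2=(1.1610, 0.0332, -0.4241)
step 11: x0=(-1.1924, 1.4213, -1.1675) x1=(1.9694, 1.8281, 1.6918) x2=(1.1503, 0.0525, -0.4321)
step 12: x0=(-1.2042, 1.4309, -1.1766) x1=(1.9884, 1.8174, 1.6732) x2=(1.1395, 0.0717, -0.4404)
step 13: x0=(-1.2156, 1.4405, -1.1857) x1=(2.0073, 1.8068, 1.6546) x2=(1.1285, 0.0910, -0.4487)
step 14: x0=(-1.2269, 1.4500, -1.1947) x1=(2.0263, 1.7962, 1.6361) x2=(1.1174, 0.1102, -0.4572)
step 15: x0=(-1.2380, 1.4593, -1.2035) x1=(2.0452, 1.7858, 1.6176) x2=(1.1061, 0.1294, -0.4658)
step 16: x0=(-1.2489, 1.4687, -1.2123) x1=(2.0642, 1.7754, 1.5992) x2=(1.0947, 0.1486, -0.4745)
step 17: x0=(-1.2595, 1.4779, -1.2210) x1=(2.0832, 1.7650, 1.5808) x2=(1.0831, 0.1678, -0.4834)
step 18: x0=(-1.2699, 1.4870, -1.2295) x1=(2.1021, 1.7548, 1.5625) x2=(1.0714, 0.1869, -0.4924)
step 19: x0=(-1.2802, 1.4961, -1.2380) x1=(2.1211, 1.7446, 1.5443) x2=(1.0594, 0.2061, -0.5016)
step 20: x0=(-1.2902, 1.5051, -1.2464) x1=(2.1401, 1.7345, 1.5261) x2=(1.0473, 0.2252, -0.5109)
step 21: x0=(-1.3000, 1.5140, -1.2547) x1=(2.1591, 1.7245, 1.5080) x2=(1.0350, 0.2444, -0.5203)
step 22: x0=(-1.3095, 1.5228, -1.2629) x1=(2.1781, 1.7145, 1.4900) x2=(1.0226, 0.2635, -0.5299)
step 23: x0=(-1.3189, 1.5315, -1.2710) x1=(2.1971, 1.7046, 1.4720) x2=(1.0100, 0.2826, -0.5396)
step 24: x0=(-1.3280, 1.5401, -1.2789) x1=(2.2162, 1.6947, 1.4541) x2=(0.9972, 0.3017, -0.5495)
step 25: x0=(-1.3369, 1.5487, -1.2868) x1=(2.2353, 1.6850, 1.4363) x2=(0.9842, 0.3208, -0.5595)
step 26: x0=(-1.3456, 1.5572, -1.2947) x1=(2.2544, 1.6753, 1.4185) x2=(0.9710, 0.3399, -0.5696)
step 27: x0=(-1.3541, 1.5656, -1.3024) x1=(2.2735, 1.6656, 1.4009) x2=(0.9576, 0.3590, -0.5799)
step 28: x0=(-1.3623, 1.5739, -1.3100) x1=(2.2926, 1.6561, 1.3832) x2=(0.9440, 0.3780, -0.5903)
step 29: x0=(-1.3704, 1.5821, -1.3175) x1=(2.3118, 1.6466, 1.3657) x2=(0.9303, 0.3971, -0.6009)
step 30: x0=(-1.3782, 1.5902, -1.3249) x1=(2.3310, 1.6371, 1.3482) x2=(0.9163, 0.4162, -0.6116)
step 31: x0=(-1.3857, 1.5982, -1.3323) x1=(2.3502, 1.6277, 1.3308) x2=(0.9021, 0.4352, -0.6225)
step 32: x0=(-1.3931, 1.6062, -1.3395) x1=(2.3695, 1.6184, 1.3135) x2=(0.8878, 0.4543, -0.6335)
step 33: x0=(-1.4002, 1.6141, -1.3467) x1=(2.3888, 1.6092, 1.2962) x2=(0.8732, 0.4734, -0.6447)
step 34: x0=(-1.4070, 1.6218, -1.3537) x1=(2.4082, 1.6000, 1.2791) x2=(0.8584, 0.4925, -0.6560)
step 35: x0=(-1.4137, 1.6295, -1.3607) x1=(2.4275, 1.5908, 1.2619) x2=(0.8434, 0.5116, -0.6674)
step 36: x0=(-1.4201, 1.6371, -1.3675) x1=(2.4470, 1.5817, 1.2449) x2=(0.8281, 0.5307, -0.6790)
step 37: x0=(-1.4262, 1.6446, -1.3743) x1=(2.4664, 1.5727, 1.2279) x2=(0.8127, 0.5498, -0.6907)
step 38: x0=(-1.4322, 1.6520, -1.3810) x1=(2.4860, 1.5637, 1.2110) x2=(0.7970, 0.5689, -0.7026)
step 39: x0=(-1.4378, 1.6593, -1.3876) x1=(2.5055, 1.5548, 1.1942) x2=(0.7811, 0.5880, -0.7146)

4.7145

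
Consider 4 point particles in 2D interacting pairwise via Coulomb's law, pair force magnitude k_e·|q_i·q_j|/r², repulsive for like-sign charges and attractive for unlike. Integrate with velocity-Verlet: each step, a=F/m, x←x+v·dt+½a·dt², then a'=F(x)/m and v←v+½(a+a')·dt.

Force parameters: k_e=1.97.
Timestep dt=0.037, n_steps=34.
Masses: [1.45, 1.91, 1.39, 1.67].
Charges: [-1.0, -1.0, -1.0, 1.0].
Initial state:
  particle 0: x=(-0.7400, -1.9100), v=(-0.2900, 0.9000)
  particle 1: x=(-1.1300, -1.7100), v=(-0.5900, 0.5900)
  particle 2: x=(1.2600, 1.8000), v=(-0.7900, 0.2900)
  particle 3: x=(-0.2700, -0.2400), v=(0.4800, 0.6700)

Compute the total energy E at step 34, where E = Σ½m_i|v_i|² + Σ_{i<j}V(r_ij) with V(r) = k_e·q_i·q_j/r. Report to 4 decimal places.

step 0: x0=(-0.7400, -1.9100) x1=(-1.1300, -1.7100) x2=(1.2600, 1.8000) x3=(-0.2700, -0.2400)
step 1: x0=(-0.7464, -1.8787) x1=(-1.1550, -1.6863) x2=(1.2307, 1.8107) x3=(-0.2524, -0.2156)
step 2: x0=(-0.7444, -1.8507) x1=(-1.1861, -1.6593) x2=(1.2014, 1.8213) x3=(-0.2350, -0.1920)
step 3: x0=(-0.7348, -1.8254) x1=(-1.2225, -1.6296) x2=(1.1720, 1.8319) x3=(-0.2180, -0.1691)
step 4: x0=(-0.7190, -1.8022) x1=(-1.2635, -1.5977) x2=(1.1425, 1.8424) x3=(-0.2012, -0.1469)
step 5: x0=(-0.6978, -1.7804) x1=(-1.3082, -1.5640) x2=(1.1130, 1.8528) x3=(-0.1848, -0.1255)
step 6: x0=(-0.6723, -1.7596) x1=(-1.3558, -1.5289) x2=(1.0834, 1.8631) x3=(-0.1686, -0.1046)
step 7: x0=(-0.6433, -1.7394) x1=(-1.4058, -1.4928) x2=(1.0537, 1.8734) x3=(-0.1528, -0.0844)
step 8: x0=(-0.6114, -1.7196) x1=(-1.4576, -1.4557) x2=(1.0239, 1.8835) x3=(-0.1372, -0.0648)
step 9: x0=(-0.5771, -1.7001) x1=(-1.5110, -1.4178) x2=(0.9941, 1.8934) x3=(-0.1220, -0.0458)
step 10: x0=(-0.5409, -1.6806) x1=(-1.5656, -1.3793) x2=(0.9641, 1.9033) x3=(-0.1070, -0.0273)
step 11: x0=(-0.5029, -1.6611) x1=(-1.6211, -1.3403) x2=(0.9341, 1.9130) x3=(-0.0923, -0.0093)
step 12: x0=(-0.4636, -1.6414) x1=(-1.6775, -1.3009) x2=(0.9041, 1.9225) x3=(-0.0779, 0.0081)
step 13: x0=(-0.4230, -1.6216) x1=(-1.7345, -1.2611) x2=(0.8739, 1.9319) x3=(-0.0637, 0.0251)
step 14: x0=(-0.3813, -1.6015) x1=(-1.7920, -1.2209) x2=(0.8437, 1.9412) x3=(-0.0498, 0.0416)
step 15: x0=(-0.3387, -1.5811) x1=(-1.8500, -1.1805) x2=(0.8135, 1.9502) x3=(-0.0361, 0.0577)
step 16: x0=(-0.2953, -1.5603) x1=(-1.9083, -1.1398) x2=(0.7831, 1.9591) x3=(-0.0227, 0.0734)
step 17: x0=(-0.2512, -1.5392) x1=(-1.9670, -1.0988) x2=(0.7527, 1.9677) x3=(-0.0094, 0.0887)
step 18: x0=(-0.2064, -1.5177) x1=(-2.0259, -1.0577) x2=(0.7222, 1.9762) x3=(0.0036, 0.1036)
step 19: x0=(-0.1611, -1.4958) x1=(-2.0850, -1.0165) x2=(0.6917, 1.9844) x3=(0.0164, 0.1181)
step 20: x0=(-0.1153, -1.4734) x1=(-2.1443, -0.9751) x2=(0.6611, 1.9924) x3=(0.0291, 0.1322)
step 21: x0=(-0.0690, -1.4506) x1=(-2.2038, -0.9335) x2=(0.6305, 2.0002) x3=(0.0416, 0.1461)
step 22: x0=(-0.0223, -1.4273) x1=(-2.2635, -0.8919) x2=(0.5998, 2.0077) x3=(0.0539, 0.1595)
step 23: x0=(0.0247, -1.4034) x1=(-2.3232, -0.8501) x2=(0.5691, 2.0149) x3=(0.0662, 0.1727)
step 24: x0=(0.0720, -1.3791) x1=(-2.3830, -0.8083) x2=(0.5384, 2.0219) x3=(0.0783, 0.1855)
step 25: x0=(0.1196, -1.3542) x1=(-2.4430, -0.7665) x2=(0.5076, 2.0286) x3=(0.0902, 0.1980)
step 26: x0=(0.1674, -1.3288) x1=(-2.5030, -0.7245) x2=(0.4768, 2.0350) x3=(0.1021, 0.2103)
step 27: x0=(0.2154, -1.3027) x1=(-2.5631, -0.6825) x2=(0.4460, 2.0411) x3=(0.1140, 0.2222)
step 28: x0=(0.2636, -1.2762) x1=(-2.6233, -0.6405) x2=(0.4152, 2.0469) x3=(0.1257, 0.2338)
step 29: x0=(0.3119, -1.2490) x1=(-2.6835, -0.5985) x2=(0.3844, 2.0524) x3=(0.1374, 0.2452)
step 30: x0=(0.3603, -1.2212) x1=(-2.7438, -0.5564) x2=(0.3537, 2.0575) x3=(0.1491, 0.2563)
step 31: x0=(0.4087, -1.1928) x1=(-2.8041, -0.5143) x2=(0.3229, 2.0623) x3=(0.1608, 0.2671)
step 32: x0=(0.4572, -1.1638) x1=(-2.8645, -0.4722) x2=(0.2922, 2.0668) x3=(0.1725, 0.2776)
step 33: x0=(0.5057, -1.1341) x1=(-2.9249, -0.4301) x2=(0.2615, 2.0710) x3=(0.1842, 0.2878)
step 34: x0=(0.5542, -1.1038) x1=(-2.9854, -0.3880) x2=(0.2309, 2.0748) x3=(0.1959, 0.2978)
step 0 velocities: v0=(-0.2900, 0.9000) v1=(-0.5900, 0.5900) v2=(-0.7900, 0.2900) v3=(0.4800, 0.6700)
step 0: KE=2.3725, PE=2.3612, E=4.7338
step 34 velocities: v0=(1.3088, 0.8277) v1=(-1.6350, 1.1378) v2=(-0.8269, 0.0979) v3=(0.3176, 0.2661)
step 34: KE=6.1530, PE=-1.4270, E=4.7260

4.7260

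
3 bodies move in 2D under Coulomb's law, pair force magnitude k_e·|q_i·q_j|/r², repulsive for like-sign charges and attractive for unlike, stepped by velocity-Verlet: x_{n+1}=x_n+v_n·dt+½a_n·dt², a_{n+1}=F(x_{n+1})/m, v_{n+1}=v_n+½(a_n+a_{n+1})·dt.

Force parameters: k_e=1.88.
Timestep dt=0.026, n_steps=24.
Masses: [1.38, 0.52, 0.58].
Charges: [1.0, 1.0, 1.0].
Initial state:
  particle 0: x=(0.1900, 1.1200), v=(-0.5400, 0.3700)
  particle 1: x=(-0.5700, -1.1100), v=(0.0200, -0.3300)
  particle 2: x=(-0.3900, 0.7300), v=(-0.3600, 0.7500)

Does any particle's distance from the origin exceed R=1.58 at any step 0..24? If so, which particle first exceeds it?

step 0: x0=(0.1900, 1.1200) x1=(-0.5700, -1.1100) x2=(-0.3900, 0.7300)
step 1: x0=(0.1768, 1.1302) x1=(-0.5696, -1.1191) x2=(-0.4012, 0.7486)
step 2: x0=(0.1652, 1.1417) x1=(-0.5694, -1.1294) x2=(-0.4161, 0.7652)
step 3: x0=(0.1553, 1.1543) x1=(-0.5693, -1.1407) x2=(-0.4349, 0.7800)
step 4: x0=(0.1470, 1.1681) x1=(-0.5695, -1.1531) x2=(-0.4573, 0.7930)
step 5: x0=(0.1403, 1.1830) x1=(-0.5698, -1.1665) x2=(-0.4835, 0.8043)
step 6: x0=(0.1352, 1.1990) x1=(-0.5702, -1.1810) x2=(-0.5131, 0.8140)
step 7: x0=(0.1314, 1.2159) x1=(-0.5708, -1.1964) x2=(-0.5460, 0.8223)
step 8: x0=(0.1290, 1.2337) x1=(-0.5715, -1.2128) x2=(-0.5820, 0.8293)
step 9: x0=(0.1279, 1.2523) x1=(-0.5723, -1.2302) x2=(-0.6209, 0.8352)
step 10: x0=(0.1279, 1.2717) x1=(-0.5732, -1.2485) x2=(-0.6623, 0.8402)
step 11: x0=(0.1289, 1.2917) x1=(-0.5741, -1.2677) x2=(-0.7062, 0.8444)
step 12: x0=(0.1308, 1.3124) x1=(-0.5752, -1.2877) x2=(-0.7522, 0.8479)
step 13: x0=(0.1336, 1.3336) x1=(-0.5762, -1.3087) x2=(-0.8002, 0.8509)
step 14: x0=(0.1372, 1.3553) x1=(-0.5773, -1.3304) x2=(-0.8501, 0.8535)
step 15: x0=(0.1415, 1.3775) x1=(-0.5784, -1.3530) x2=(-0.9016, 0.8556)
step 16: x0=(0.1464, 1.4001) x1=(-0.5795, -1.3763) x2=(-0.9546, 0.8575)
step 17: x0=(0.1519, 1.4230) x1=(-0.5806, -1.4004) x2=(-1.0089, 0.8592)
step 18: x0=(0.1579, 1.4463) x1=(-0.5817, -1.4252) x2=(-1.0645, 0.8607)
step 19: x0=(0.1644, 1.4700) x1=(-0.5828, -1.4508) x2=(-1.1213, 0.8621)
step 20: x0=(0.1713, 1.4939) x1=(-0.5838, -1.4770) x2=(-1.1792, 0.8634)
step 21: x0=(0.1787, 1.5181) x1=(-0.5848, -1.5039) x2=(-1.2380, 0.8646)
step 22: x0=(0.1864, 1.5425) x1=(-0.5858, -1.5314) x2=(-1.2978, 0.8658)
step 23: x0=(0.1944, 1.5672) x1=(-0.5867, -1.5595) x2=(-1.3584, 0.8670)
step 24: x0=(0.2027, 1.5921) x1=(-0.5875, -1.5882) x2=(-1.4198, 0.8682)

yes, particle 1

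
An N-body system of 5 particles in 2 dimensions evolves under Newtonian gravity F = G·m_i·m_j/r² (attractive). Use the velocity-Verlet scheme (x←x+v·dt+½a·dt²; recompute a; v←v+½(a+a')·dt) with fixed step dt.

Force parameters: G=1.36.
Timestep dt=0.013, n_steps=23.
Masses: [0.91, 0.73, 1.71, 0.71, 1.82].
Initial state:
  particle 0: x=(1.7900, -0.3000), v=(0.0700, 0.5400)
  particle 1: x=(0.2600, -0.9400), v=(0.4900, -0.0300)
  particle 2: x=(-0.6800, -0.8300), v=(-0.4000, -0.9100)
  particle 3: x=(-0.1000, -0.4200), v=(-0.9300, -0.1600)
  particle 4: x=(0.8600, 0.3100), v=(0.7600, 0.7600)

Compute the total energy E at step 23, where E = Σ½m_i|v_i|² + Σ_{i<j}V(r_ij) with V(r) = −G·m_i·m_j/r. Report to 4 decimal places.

-11.6348

step 0: x0=(1.7900, -0.3000) x1=(0.2600, -0.9400) x2=(-0.6800, -0.8300) x3=(-0.1000, -0.4200) x4=(0.8600, 0.3100)
step 1: x0=(1.7907, -0.2929) x1=(0.2661, -0.9401) x2=(-0.6849, -0.8417) x3=(-0.1121, -0.4224) x4=(0.8698, 0.3197)
step 2: x0=(1.7909, -0.2857) x1=(0.2717, -0.9396) x2=(-0.6893, -0.8532) x3=(-0.1244, -0.4254) x4=(0.8796, 0.3292)
step 3: x0=(1.7907, -0.2783) x1=(0.2769, -0.9385) x2=(-0.6931, -0.8644) x3=(-0.1368, -0.4290) x4=(0.8893, 0.3383)
step 4: x0=(1.7901, -0.2707) x1=(0.2815, -0.9369) x2=(-0.6963, -0.8753) x3=(-0.1493, -0.4333) x4=(0.8990, 0.3471)
step 5: x0=(1.7890, -0.2630) x1=(0.2856, -0.9348) x2=(-0.6990, -0.8860) x3=(-0.1619, -0.4382) x4=(0.9086, 0.3557)
step 6: x0=(1.7874, -0.2551) x1=(0.2893, -0.9321) x2=(-0.7012, -0.8964) x3=(-0.1746, -0.4437) x4=(0.9182, 0.3639)
step 7: x0=(1.7854, -0.2471) x1=(0.2924, -0.9290) x2=(-0.7028, -0.9066) x3=(-0.1874, -0.4500) x4=(0.9278, 0.3719)
step 8: x0=(1.7829, -0.2389) x1=(0.2951, -0.9254) x2=(-0.7039, -0.9164) x3=(-0.2004, -0.4568) x4=(0.9373, 0.3796)
step 9: x0=(1.7800, -0.2305) x1=(0.2973, -0.9213) x2=(-0.7044, -0.9259) x3=(-0.2135, -0.4644) x4=(0.9469, 0.3870)
step 10: x0=(1.7766, -0.2219) x1=(0.2990, -0.9168) x2=(-0.7044, -0.9351) x3=(-0.2268, -0.4727) x4=(0.9564, 0.3941)
step 11: x0=(1.7727, -0.2131) x1=(0.3002, -0.9119) x2=(-0.7039, -0.9440) x3=(-0.2403, -0.4817) x4=(0.9659, 0.4009)
step 12: x0=(1.7684, -0.2042) x1=(0.3009, -0.9066) x2=(-0.7029, -0.9526) x3=(-0.2539, -0.4914) x4=(0.9754, 0.4074)
step 13: x0=(1.7636, -0.1950) x1=(0.3011, -0.9009) x2=(-0.7013, -0.9608) x3=(-0.2677, -0.5020) x4=(0.9849, 0.4136)
step 14: x0=(1.7582, -0.1856) x1=(0.3008, -0.8948) x2=(-0.6991, -0.9686) x3=(-0.2817, -0.5133) x4=(0.9944, 0.4196)
step 15: x0=(1.7524, -0.1760) x1=(0.2999, -0.8883) x2=(-0.6965, -0.9760) x3=(-0.2959, -0.5255) x4=(1.0040, 0.4252)
step 16: x0=(1.7461, -0.1661) x1=(0.2986, -0.8815) x2=(-0.6932, -0.9831) x3=(-0.3104, -0.5385) x4=(1.0135, 0.4306)
step 17: x0=(1.7393, -0.1561) x1=(0.2967, -0.8744) x2=(-0.6894, -0.9896) x3=(-0.3251, -0.5525) x4=(1.0232, 0.4356)
step 18: x0=(1.7319, -0.1457) x1=(0.2943, -0.8670) x2=(-0.6850, -0.9957) x3=(-0.3401, -0.5675) x4=(1.0328, 0.4404)
step 19: x0=(1.7240, -0.1351) x1=(0.2914, -0.8593) x2=(-0.6800, -1.0013) x3=(-0.3555, -0.5836) x4=(1.0425, 0.4448)
step 20: x0=(1.7156, -0.1242) x1=(0.2879, -0.8513) x2=(-0.6743, -1.0064) x3=(-0.3713, -0.6008) x4=(1.0523, 0.4489)
step 21: x0=(1.7066, -0.1131) x1=(0.2839, -0.8431) x2=(-0.6680, -1.0108) x3=(-0.3876, -0.6192) x4=(1.0621, 0.4527)
step 22: x0=(1.6970, -0.1016) x1=(0.2793, -0.8346) x2=(-0.6611, -1.0146) x3=(-0.4043, -0.6391) x4=(1.0720, 0.4562)
step 23: x0=(1.6868, -0.0897) x1=(0.2742, -0.8260) x2=(-0.6534, -1.0176) x3=(-0.4217, -0.6605) x4=(1.0820, 0.4593)
step 0 velocities: v0=(0.0700, 0.5400) v1=(0.4900, -0.0300) v2=(-0.4000, -0.9100) v3=(-0.9300, -0.1600) v4=(0.7600, 0.7600)
step 0: KE=2.4351, PE=-14.0741, E=-11.6390
step 23 velocities: v0=(-0.8061, 0.9239) v1=(-0.4173, 0.6719) v2=(0.6203, -0.2000) v3=(-1.3639, -1.7182) v4=(0.7726, 0.2273)
step 23: KE=3.5742, PE=-15.2089, E=-11.6348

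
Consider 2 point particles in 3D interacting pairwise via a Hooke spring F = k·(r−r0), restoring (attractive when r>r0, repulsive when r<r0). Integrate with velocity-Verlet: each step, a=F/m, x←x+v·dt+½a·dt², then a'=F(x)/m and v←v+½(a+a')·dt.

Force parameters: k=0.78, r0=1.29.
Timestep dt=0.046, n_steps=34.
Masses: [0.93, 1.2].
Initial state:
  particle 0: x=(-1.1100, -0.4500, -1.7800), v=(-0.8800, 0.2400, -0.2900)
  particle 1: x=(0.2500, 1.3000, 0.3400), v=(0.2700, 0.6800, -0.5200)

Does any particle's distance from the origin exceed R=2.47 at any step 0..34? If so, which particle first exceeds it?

step 0: x0=(-1.1100, -0.4500, -1.7800) x1=(0.2500, 1.3000, 0.3400)
step 1: x0=(-1.1498, -0.4381, -1.7923) x1=(0.2619, 1.3306, 0.3152)
step 2: x0=(-1.1881, -0.4243, -1.8023) x1=(0.2726, 1.3597, 0.2888)
step 3: x0=(-1.2249, -0.4087, -1.8102) x1=(0.2822, 1.3875, 0.2606)
step 4: x0=(-1.2601, -0.3912, -1.8160) x1=(0.2905, 1.4138, 0.2308)
step 5: x0=(-1.2937, -0.3718, -1.8196) x1=(0.2976, 1.4386, 0.1994)
step 6: x0=(-1.3257, -0.3505, -1.8210) x1=(0.3034, 1.4619, 0.1663)
step 7: x0=(-1.3559, -0.3273, -1.8204) x1=(0.3079, 1.4838, 0.1315)
step 8: x0=(-1.3844, -0.3023, -1.8178) x1=(0.3111, 1.5042, 0.0952)
step 9: x0=(-1.4112, -0.2753, -1.8132) x1=(0.3128, 1.5231, 0.0574)
step 10: x0=(-1.4361, -0.2465, -1.8066) x1=(0.3132, 1.5406, 0.0180)
step 11: x0=(-1.4592, -0.2158, -1.7981) x1=(0.3122, 1.5567, -0.0228)
step 12: x0=(-1.4805, -0.1833, -1.7878) x1=(0.3097, 1.5714, -0.0650)
step 13: x0=(-1.5000, -0.1490, -1.7758) x1=(0.3059, 1.5846, -0.1086)
step 14: x0=(-1.5176, -0.1130, -1.7620) x1=(0.3006, 1.5965, -0.1535)
step 15: x0=(-1.5335, -0.0752, -1.7467) x1=(0.2939, 1.6071, -0.1997)
step 16: x0=(-1.5475, -0.0358, -1.7298) x1=(0.2858, 1.6164, -0.2470)
step 17: x0=(-1.5597, 0.0053, -1.7114) x1=(0.2763, 1.6244, -0.2955)
step 18: x0=(-1.5701, 0.0479, -1.6917) x1=(0.2655, 1.6312, -0.3451)
step 19: x0=(-1.5788, 0.0920, -1.6707) x1=(0.2532, 1.6368, -0.3956)
step 20: x0=(-1.5858, 0.1376, -1.6486) x1=(0.2397, 1.6414, -0.4470)
step 21: x0=(-1.5911, 0.1845, -1.6253) x1=(0.2249, 1.6448, -0.4993)
step 22: x0=(-1.5948, 0.2327, -1.6010) x1=(0.2088, 1.6473, -0.5524)
step 23: x0=(-1.5970, 0.2822, -1.5758) x1=(0.1915, 1.6488, -0.6062)
step 24: x0=(-1.5976, 0.3328, -1.5498) x1=(0.1731, 1.6494, -0.6606)
step 25: x0=(-1.5968, 0.3844, -1.5231) x1=(0.1535, 1.6492, -0.7156)
step 26: x0=(-1.5947, 0.4371, -1.4958) x1=(0.1329, 1.6482, -0.7710)
step 27: x0=(-1.5912, 0.4907, -1.4679) x1=(0.1112, 1.6466, -0.8269)
step 28: x0=(-1.5865, 0.5450, -1.4395) x1=(0.0887, 1.6442, -0.8831)
step 29: x0=(-1.5807, 0.6002, -1.4108) x1=(0.0652, 1.6414, -0.9396)
step 30: x0=(-1.5739, 0.6560, -1.3818) x1=(0.0410, 1.6380, -0.9964)
step 31: x0=(-1.5661, 0.7123, -1.3525) x1=(0.0160, 1.6341, -1.0533)
step 32: x0=(-1.5575, 0.7692, -1.3231) x1=(-0.0097, 1.6299, -1.1104)
step 33: x0=(-1.5481, 0.8265, -1.2936) x1=(-0.0359, 1.6253, -1.1675)
step 34: x0=(-1.5380, 0.8841, -1.2640) x1=(-0.0627, 1.6205, -1.2247)

no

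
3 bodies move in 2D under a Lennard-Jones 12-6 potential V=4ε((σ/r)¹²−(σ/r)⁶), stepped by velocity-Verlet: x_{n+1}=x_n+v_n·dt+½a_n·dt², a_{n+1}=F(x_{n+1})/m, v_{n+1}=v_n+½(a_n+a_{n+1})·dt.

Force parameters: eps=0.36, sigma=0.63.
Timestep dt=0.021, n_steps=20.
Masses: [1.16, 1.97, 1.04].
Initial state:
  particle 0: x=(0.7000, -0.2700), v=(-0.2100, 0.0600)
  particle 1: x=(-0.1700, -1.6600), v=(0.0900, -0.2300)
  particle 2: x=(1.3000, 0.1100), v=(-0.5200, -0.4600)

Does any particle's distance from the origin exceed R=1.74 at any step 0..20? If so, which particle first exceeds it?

step 0: x0=(0.7000, -0.2700) x1=(-0.1700, -1.6600) x2=(1.3000, 0.1100)
step 1: x0=(0.6956, -0.2687) x1=(-0.1681, -1.6648) x2=(1.2891, 0.1003)
step 2: x0=(0.6911, -0.2676) x1=(-0.1662, -1.6697) x2=(1.2783, 0.0908)
step 3: x0=(0.6861, -0.2667) x1=(-0.1643, -1.6745) x2=(1.2680, 0.0815)
step 4: x0=(0.6803, -0.2662) x1=(-0.1624, -1.6793) x2=(1.2586, 0.0727)
step 5: x0=(0.6735, -0.2664) x1=(-0.1605, -1.6841) x2=(1.2504, 0.0647)
step 6: x0=(0.6652, -0.2674) x1=(-0.1586, -1.6889) x2=(1.2437, 0.0575)
step 7: x0=(0.6555, -0.2693) x1=(-0.1567, -1.6937) x2=(1.2386, 0.0513)
step 8: x0=(0.6444, -0.2719) x1=(-0.1548, -1.6985) x2=(1.2351, 0.0459)
step 9: x0=(0.6322, -0.2751) x1=(-0.1529, -1.7033) x2=(1.2329, 0.0411)
step 10: x0=(0.6193, -0.2787) x1=(-0.1510, -1.7081) x2=(1.2315, 0.0368)
step 11: x0=(0.6059, -0.2825) x1=(-0.1491, -1.7129) x2=(1.2305, 0.0328)
step 12: x0=(0.5923, -0.2865) x1=(-0.1472, -1.7177) x2=(1.2297, 0.0288)
step 13: x0=(0.5789, -0.2903) x1=(-0.1452, -1.7225) x2=(1.2289, 0.0248)
step 14: x0=(0.5656, -0.2941) x1=(-0.1433, -1.7273) x2=(1.2278, 0.0207)
step 15: x0=(0.5526, -0.2978) x1=(-0.1414, -1.7320) x2=(1.2263, 0.0164)
step 16: x0=(0.5401, -0.3013) x1=(-0.1395, -1.7368) x2=(1.2244, 0.0119)
step 17: x0=(0.5279, -0.3045) x1=(-0.1376, -1.7416) x2=(1.2221, 0.0072)
step 18: x0=(0.5162, -0.3076) x1=(-0.1356, -1.7463) x2=(1.2192, 0.0023)
step 19: x0=(0.5050, -0.3105) x1=(-0.1337, -1.7511) x2=(1.2158, -0.0029)
step 20: x0=(0.4942, -0.3132) x1=(-0.1318, -1.7559) x2=(1.2119, -0.0083)

yes, particle 1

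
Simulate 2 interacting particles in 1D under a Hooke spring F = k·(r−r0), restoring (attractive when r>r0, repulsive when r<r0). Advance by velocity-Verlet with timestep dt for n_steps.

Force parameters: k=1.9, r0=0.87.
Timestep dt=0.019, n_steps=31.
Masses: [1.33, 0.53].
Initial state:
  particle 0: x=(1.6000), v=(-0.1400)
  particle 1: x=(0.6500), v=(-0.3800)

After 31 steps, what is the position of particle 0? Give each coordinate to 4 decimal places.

(1.4897)

step 0: x0=(1.6000) x1=(0.6500)
step 1: x0=(1.5973) x1=(0.6428)
step 2: x0=(1.5946) x1=(0.6358)
step 3: x0=(1.5918) x1=(0.6288)
step 4: x0=(1.5890) x1=(0.6220)
step 5: x0=(1.5861) x1=(0.6153)
step 6: x0=(1.5832) x1=(0.6087)
step 7: x0=(1.5802) x1=(0.6023)
step 8: x0=(1.5772) x1=(0.5960)
step 9: x0=(1.5741) x1=(0.5899)
step 10: x0=(1.5710) x1=(0.5839)
step 11: x0=(1.5678) x1=(0.5780)
step 12: x0=(1.5645) x1=(0.5723)
step 13: x0=(1.5612) x1=(0.5668)
step 14: x0=(1.5578) x1=(0.5614)
step 15: x0=(1.5543) x1=(0.5562)
step 16: x0=(1.5508) x1=(0.5512)
step 17: x0=(1.5472) x1=(0.5463)
step 18: x0=(1.5435) x1=(0.5416)
step 19: x0=(1.5398) x1=(0.5370)
step 20: x0=(1.5360) x1=(0.5327)
step 21: x0=(1.5321) x1=(0.5285)
step 22: x0=(1.5282) x1=(0.5244)
step 23: x0=(1.5242) x1=(0.5206)
step 24: x0=(1.5201) x1=(0.5169)
step 25: x0=(1.5160) x1=(0.5134)
step 26: x0=(1.5118) x1=(0.5101)
step 27: x0=(1.5075) x1=(0.5069)
step 28: x0=(1.5032) x1=(0.5039)
step 29: x0=(1.4988) x1=(0.5011)
step 30: x0=(1.4943) x1=(0.4985)
step 31: x0=(1.4897) x1=(0.4960)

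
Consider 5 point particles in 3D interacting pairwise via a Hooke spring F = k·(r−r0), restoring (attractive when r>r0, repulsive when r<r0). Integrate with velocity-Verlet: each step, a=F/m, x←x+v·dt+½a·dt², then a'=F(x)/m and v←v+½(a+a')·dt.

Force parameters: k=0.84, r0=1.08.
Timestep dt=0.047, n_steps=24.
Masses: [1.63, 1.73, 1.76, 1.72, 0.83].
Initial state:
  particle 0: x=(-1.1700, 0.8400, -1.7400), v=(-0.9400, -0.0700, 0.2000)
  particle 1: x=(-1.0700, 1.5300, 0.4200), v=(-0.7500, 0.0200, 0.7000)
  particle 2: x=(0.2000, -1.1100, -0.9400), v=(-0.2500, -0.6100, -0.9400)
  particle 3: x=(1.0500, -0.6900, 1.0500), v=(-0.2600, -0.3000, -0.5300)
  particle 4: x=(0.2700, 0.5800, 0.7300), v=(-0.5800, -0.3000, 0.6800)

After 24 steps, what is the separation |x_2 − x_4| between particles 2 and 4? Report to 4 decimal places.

1.3298

step 0: x0=(-1.1700, 0.8400, -1.7400) x1=(-1.0700, 1.5300, 0.4200) x2=(0.2000, -1.1100, -0.9400) x3=(1.0500, -0.6900, 1.0500) x4=(0.2700, 0.5800, 0.7300)
step 1: x0=(-1.2123, 0.8356, -1.7277) x1=(-1.1038, 1.5288, 0.4521) x2=(0.1876, -1.1366, -0.9829) x3=(1.0358, -0.7026, 1.0232) x4=(0.2414, 0.5650, 0.7592)
step 2: x0=(-1.2507, 0.8288, -1.7095) x1=(-1.1348, 1.5234, 0.4824) x2=(0.1740, -1.1588, -1.0232) x3=(1.0176, -0.7123, 0.9926) x4=(0.2102, 0.5482, 0.7827)
step 3: x0=(-1.2852, 0.8197, -1.6856) x1=(-1.1628, 1.5137, 0.5109) x2=(0.1591, -1.1767, -1.0606) x3=(0.9955, -0.7191, 0.9584) x4=(0.1763, 0.5297, 0.8003)
step 4: x0=(-1.3158, 0.8082, -1.6560) x1=(-1.1879, 1.4997, 0.5374) x2=(0.1428, -1.1901, -1.0951) x3=(0.9693, -0.7230, 0.9207) x4=(0.1397, 0.5094, 0.8118)
step 5: x0=(-1.3425, 0.7944, -1.6209) x1=(-1.2100, 1.4814, 0.5618) x2=(0.1251, -1.1991, -1.1264) x3=(0.9391, -0.7241, 0.8796) x4=(0.1006, 0.4873, 0.8174)
step 6: x0=(-1.3653, 0.7783, -1.5803) x1=(-1.2293, 1.4588, 0.5841) x2=(0.1059, -1.2037, -1.1546) x3=(0.9050, -0.7223, 0.8352) x4=(0.0589, 0.4635, 0.8168)
step 7: x0=(-1.3842, 0.7599, -1.5346) x1=(-1.2457, 1.4320, 0.6041) x2=(0.0854, -1.2039, -1.1795) x3=(0.8670, -0.7178, 0.7876) x4=(0.0149, 0.4381, 0.8102)
step 8: x0=(-1.3993, 0.7392, -1.4840) x1=(-1.2592, 1.4010, 0.6218) x2=(0.0633, -1.1997, -1.2010) x3=(0.8252, -0.7107, 0.7372) x4=(-0.0314, 0.4111, 0.7977)
step 9: x0=(-1.4108, 0.7163, -1.4286) x1=(-1.2701, 1.3660, 0.6372) x2=(0.0398, -1.1913, -1.2191) x3=(0.7797, -0.7010, 0.6840) x4=(-0.0798, 0.3825, 0.7794)
step 10: x0=(-1.4187, 0.6913, -1.3689) x1=(-1.2783, 1.3270, 0.6502) x2=(0.0148, -1.1787, -1.2339) x3=(0.7306, -0.6889, 0.6283) x4=(-0.1302, 0.3525, 0.7555)
step 11: x0=(-1.4231, 0.6642, -1.3050) x1=(-1.2839, 1.2842, 0.6607) x2=(-0.0117, -1.1621, -1.2452) x3=(0.6780, -0.6744, 0.5702) x4=(-0.1824, 0.3211, 0.7262)
step 12: x0=(-1.4243, 0.6351, -1.2374) x1=(-1.2871, 1.2378, 0.6688) x2=(-0.0396, -1.1416, -1.2532) x3=(0.6222, -0.6578, 0.5100) x4=(-0.2362, 0.2884, 0.6919)
step 13: x0=(-1.4224, 0.6041, -1.1663) x1=(-1.2879, 1.1879, 0.6745) x2=(-0.0690, -1.1174, -1.2578) x3=(0.5632, -0.6391, 0.4478) x4=(-0.2914, 0.2545, 0.6527)
step 14: x0=(-1.4176, 0.5714, -1.0922) x1=(-1.2866, 1.1347, 0.6778) x2=(-0.0998, -1.0896, -1.2592) x3=(0.5014, -0.6185, 0.3840) x4=(-0.3478, 0.2195, 0.6092)
step 15: x0=(-1.4102, 0.5370, -1.0154) x1=(-1.2832, 1.0784, 0.6787) x2=(-0.1321, -1.0585, -1.2574) x3=(0.4368, -0.5962, 0.3187) x4=(-0.4052, 0.1835, 0.5616)
step 16: x0=(-1.4002, 0.5010, -0.9363) x1=(-1.2779, 1.0193, 0.6773) x2=(-0.1656, -1.0242, -1.2525) x3=(0.3698, -0.5723, 0.2522) x4=(-0.4633, 0.1465, 0.5104)
step 17: x0=(-1.3881, 0.4637, -0.8554) x1=(-1.2708, 0.9575, 0.6737) x2=(-0.2005, -0.9871, -1.2447) x3=(0.3005, -0.5469, 0.1847) x4=(-0.5221, 0.1087, 0.4561)
step 18: x0=(-1.3740, 0.4251, -0.7730) x1=(-1.2622, 0.8934, 0.6679) x2=(-0.2366, -0.9473, -1.2341) x3=(0.2292, -0.5203, 0.1163) x4=(-0.5813, 0.0701, 0.3989)
step 19: x0=(-1.3582, 0.3854, -0.6894) x1=(-1.2520, 0.8271, 0.6602) x2=(-0.2739, -0.9051, -1.2209) x3=(0.1562, -0.4927, 0.0474) x4=(-0.6407, 0.0307, 0.3395)
step 20: x0=(-1.3410, 0.3447, -0.6052) x1=(-1.2406, 0.7590, 0.6506) x2=(-0.3124, -0.8607, -1.2053) x3=(0.0817, -0.4641, -0.0218) x4=(-0.7001, -0.0093, 0.2783)
step 21: x0=(-1.3228, 0.3033, -0.5207) x1=(-1.2281, 0.6892, 0.6393) x2=(-0.3519, -0.8145, -1.1874) x3=(0.0061, -0.4347, -0.0913) x4=(-0.7594, -0.0500, 0.2158)
step 22: x0=(-1.3037, 0.2612, -0.4362) x1=(-1.2145, 0.6181, 0.6264) x2=(-0.3924, -0.7667, -1.1677) x3=(-0.0704, -0.4047, -0.1608) x4=(-0.8185, -0.0913, 0.1523)
step 23: x0=(-1.2841, 0.2187, -0.3519) x1=(-1.2000, 0.5458, 0.6122) x2=(-0.4337, -0.7174, -1.1461) x3=(-0.1475, -0.3742, -0.2301) x4=(-0.8773, -0.1335, 0.0883)
step 24: x0=(-1.2643, 0.1761, -0.2683) x1=(-1.1848, 0.4726, 0.5968) x2=(-0.4759, -0.6671, -1.1231) x3=(-0.2249, -0.3434, -0.2993) x4=(-0.9357, -0.1764, 0.0242)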